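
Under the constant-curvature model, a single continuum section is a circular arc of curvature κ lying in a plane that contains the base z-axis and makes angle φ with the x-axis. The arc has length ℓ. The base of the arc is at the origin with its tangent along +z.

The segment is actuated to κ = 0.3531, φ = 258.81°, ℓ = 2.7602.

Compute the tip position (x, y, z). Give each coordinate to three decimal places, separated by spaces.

-0.241 -1.218 2.344

θ = κ·ℓ = 0.3531 × 2.7602 = 0.97463 rad
ρ = (1 − cos θ)/κ = (1 − 0.56148)/0.3531 = 1.24192
z = sin θ / κ = 0.82749/0.3531 = 2.34351
x = ρ cos φ = 1.24192 × cos(258.81°) = -0.24101
y = ρ sin φ = 1.24192 × sin(258.81°) = -1.21831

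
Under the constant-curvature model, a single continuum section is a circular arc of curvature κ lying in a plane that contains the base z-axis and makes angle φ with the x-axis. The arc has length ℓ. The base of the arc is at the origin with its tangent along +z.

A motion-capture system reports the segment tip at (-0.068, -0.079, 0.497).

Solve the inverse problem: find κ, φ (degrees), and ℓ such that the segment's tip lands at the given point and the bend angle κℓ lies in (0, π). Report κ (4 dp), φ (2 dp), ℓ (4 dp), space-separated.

0.8084 229.28 0.5114

ρ = √(x²+y²) = √(-0.068² + -0.079²) = 0.10424
φ = atan2(y, x) mod 360° = atan2(-0.079, -0.068) = 229.2795°
|p|² = ρ² + z² = 0.10424² + 0.497² = 0.25787
κ = 2ρ / |p|² = 2×0.10424 / 0.25787 = 0.80842
θ = 2·atan2(ρ, z) = 2·atan2(0.10424, 0.497) = 0.41347 rad
ℓ = θ/κ = 0.41347/0.80842 = 0.51145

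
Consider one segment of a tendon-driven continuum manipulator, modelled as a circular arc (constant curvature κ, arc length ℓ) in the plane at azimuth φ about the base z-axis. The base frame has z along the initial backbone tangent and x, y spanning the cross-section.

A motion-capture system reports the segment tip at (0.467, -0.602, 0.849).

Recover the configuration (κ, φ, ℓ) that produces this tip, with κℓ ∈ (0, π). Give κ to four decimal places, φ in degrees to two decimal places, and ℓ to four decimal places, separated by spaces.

ρ = √(x²+y²) = √(0.467² + -0.602²) = 0.76190
φ = atan2(y, x) mod 360° = atan2(-0.602, 0.467) = 307.8024°
|p|² = ρ² + z² = 0.76190² + 0.849² = 1.30129
κ = 2ρ / |p|² = 2×0.76190 / 1.30129 = 1.17099
θ = 2·atan2(ρ, z) = 2·atan2(0.76190, 0.849) = 1.46276 rad
ℓ = θ/κ = 1.46276/1.17099 = 1.24917

1.1710 307.80 1.2492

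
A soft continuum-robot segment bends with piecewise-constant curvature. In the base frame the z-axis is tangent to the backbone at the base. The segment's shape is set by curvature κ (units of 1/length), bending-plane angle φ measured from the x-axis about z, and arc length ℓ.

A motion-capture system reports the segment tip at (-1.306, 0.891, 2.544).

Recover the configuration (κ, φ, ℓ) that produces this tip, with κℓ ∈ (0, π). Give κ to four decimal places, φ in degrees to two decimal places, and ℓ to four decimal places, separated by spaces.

ρ = √(x²+y²) = √(-1.306² + 0.891²) = 1.58099
φ = atan2(y, x) mod 360° = atan2(0.891, -1.306) = 145.6968°
|p|² = ρ² + z² = 1.58099² + 2.544² = 8.97145
κ = 2ρ / |p|² = 2×1.58099 / 8.97145 = 0.35245
θ = 2·atan2(ρ, z) = 2·atan2(1.58099, 2.544) = 1.11209 rad
ℓ = θ/κ = 1.11209/0.35245 = 3.15534

0.3524 145.70 3.1553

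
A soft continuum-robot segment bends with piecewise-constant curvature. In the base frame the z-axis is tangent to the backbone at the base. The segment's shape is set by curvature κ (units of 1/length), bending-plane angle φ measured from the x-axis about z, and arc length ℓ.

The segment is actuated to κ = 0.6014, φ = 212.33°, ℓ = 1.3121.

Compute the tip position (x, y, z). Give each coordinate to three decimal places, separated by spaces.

θ = κ·ℓ = 0.6014 × 1.3121 = 0.78910 rad
ρ = (1 − cos θ)/κ = (1 − 0.70449)/0.6014 = 0.49138
z = sin θ / κ = 0.70972/0.6014 = 1.18011
x = ρ cos φ = 0.49138 × cos(212.33°) = -0.41520
y = ρ sin φ = 0.49138 × sin(212.33°) = -0.26279

-0.415 -0.263 1.180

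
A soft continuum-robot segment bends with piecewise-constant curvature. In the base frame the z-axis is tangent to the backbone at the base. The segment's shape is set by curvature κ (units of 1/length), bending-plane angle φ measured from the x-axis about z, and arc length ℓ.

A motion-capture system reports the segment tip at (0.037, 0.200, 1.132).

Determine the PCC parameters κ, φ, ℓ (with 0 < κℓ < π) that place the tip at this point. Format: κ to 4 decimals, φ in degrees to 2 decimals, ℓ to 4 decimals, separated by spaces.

ρ = √(x²+y²) = √(0.037² + 0.200²) = 0.20339
φ = atan2(y, x) mod 360° = atan2(0.200, 0.037) = 79.5188°
|p|² = ρ² + z² = 0.20339² + 1.132² = 1.32279
κ = 2ρ / |p|² = 2×0.20339 / 1.32279 = 0.30752
θ = 2·atan2(ρ, z) = 2·atan2(0.20339, 1.132) = 0.35556 rad
ℓ = θ/κ = 0.35556/0.30752 = 1.15621

0.3075 79.52 1.1562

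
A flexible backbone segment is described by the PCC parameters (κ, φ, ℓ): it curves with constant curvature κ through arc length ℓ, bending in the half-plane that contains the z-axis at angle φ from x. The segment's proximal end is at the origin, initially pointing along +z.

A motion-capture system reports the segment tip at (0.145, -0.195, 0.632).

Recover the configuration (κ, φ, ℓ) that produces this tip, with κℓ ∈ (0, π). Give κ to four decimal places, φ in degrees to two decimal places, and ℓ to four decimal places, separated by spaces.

1.0600 306.63 0.6926

ρ = √(x²+y²) = √(0.145² + -0.195²) = 0.24300
φ = atan2(y, x) mod 360° = atan2(-0.195, 0.145) = 306.6341°
|p|² = ρ² + z² = 0.24300² + 0.632² = 0.45847
κ = 2ρ / |p|² = 2×0.24300 / 0.45847 = 1.06005
θ = 2·atan2(ρ, z) = 2·atan2(0.24300, 0.632) = 0.73414 rad
ℓ = θ/κ = 0.73414/1.06005 = 0.69256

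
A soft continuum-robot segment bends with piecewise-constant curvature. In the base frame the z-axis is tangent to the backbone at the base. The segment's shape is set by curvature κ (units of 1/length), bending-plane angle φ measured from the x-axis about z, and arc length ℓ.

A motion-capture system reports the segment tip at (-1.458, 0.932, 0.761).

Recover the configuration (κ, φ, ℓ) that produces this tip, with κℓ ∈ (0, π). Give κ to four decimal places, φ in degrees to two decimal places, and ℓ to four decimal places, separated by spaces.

0.9685 147.41 2.3882

ρ = √(x²+y²) = √(-1.458² + 0.932²) = 1.73043
φ = atan2(y, x) mod 360° = atan2(0.932, -1.458) = 147.4120°
|p|² = ρ² + z² = 1.73043² + 0.761² = 3.57351
κ = 2ρ / |p|² = 2×1.73043 / 3.57351 = 0.96848
θ = 2·atan2(ρ, z) = 2·atan2(1.73043, 0.761) = 2.31296 rad
ℓ = θ/κ = 2.31296/0.96848 = 2.38824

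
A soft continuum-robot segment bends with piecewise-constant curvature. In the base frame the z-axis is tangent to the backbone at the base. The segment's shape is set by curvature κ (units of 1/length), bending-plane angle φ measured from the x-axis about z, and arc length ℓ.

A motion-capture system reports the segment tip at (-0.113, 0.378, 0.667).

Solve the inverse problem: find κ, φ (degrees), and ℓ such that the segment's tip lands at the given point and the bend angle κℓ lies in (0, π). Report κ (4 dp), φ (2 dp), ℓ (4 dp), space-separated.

1.3139 106.64 0.8131

ρ = √(x²+y²) = √(-0.113² + 0.378²) = 0.39453
φ = atan2(y, x) mod 360° = atan2(0.378, -0.113) = 106.6436°
|p|² = ρ² + z² = 0.39453² + 0.667² = 0.60054
κ = 2ρ / |p|² = 2×0.39453 / 0.60054 = 1.31391
θ = 2·atan2(ρ, z) = 2·atan2(0.39453, 0.667) = 1.06829 rad
ℓ = θ/κ = 1.06829/1.31391 = 0.81306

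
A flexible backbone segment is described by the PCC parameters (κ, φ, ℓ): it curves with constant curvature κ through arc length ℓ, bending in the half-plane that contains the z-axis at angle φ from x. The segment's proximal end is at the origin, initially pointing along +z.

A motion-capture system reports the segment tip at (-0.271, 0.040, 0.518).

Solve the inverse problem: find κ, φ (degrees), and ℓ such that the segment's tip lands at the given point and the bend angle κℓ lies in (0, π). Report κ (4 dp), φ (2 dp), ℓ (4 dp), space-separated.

1.5956 171.60 0.6097

ρ = √(x²+y²) = √(-0.271² + 0.040²) = 0.27394
φ = atan2(y, x) mod 360° = atan2(0.040, -0.271) = 171.6037°
|p|² = ρ² + z² = 0.27394² + 0.518² = 0.34337
κ = 2ρ / |p|² = 2×0.27394 / 0.34337 = 1.59560
θ = 2·atan2(ρ, z) = 2·atan2(0.27394, 0.518) = 0.97290 rad
ℓ = θ/κ = 0.97290/1.59560 = 0.60974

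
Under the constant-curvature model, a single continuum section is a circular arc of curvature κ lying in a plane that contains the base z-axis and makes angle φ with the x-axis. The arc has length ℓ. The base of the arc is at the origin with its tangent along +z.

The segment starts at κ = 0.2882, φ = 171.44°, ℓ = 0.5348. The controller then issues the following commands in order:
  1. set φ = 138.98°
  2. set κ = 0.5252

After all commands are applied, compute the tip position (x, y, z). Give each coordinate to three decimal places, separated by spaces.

initial: κ=0.2882, φ=171.44°, ℓ=0.5348
cmd 1: set φ=138.98° → (κ,φ,ℓ)=(0.2882,138.98°,0.5348) → tip=(-0.0310,0.0270,0.5327)
cmd 2: set κ=0.5252 → (κ,φ,ℓ)=(0.5252,138.98°,0.5348) → tip=(-0.0563,0.0490,0.5278)

-0.056 0.049 0.528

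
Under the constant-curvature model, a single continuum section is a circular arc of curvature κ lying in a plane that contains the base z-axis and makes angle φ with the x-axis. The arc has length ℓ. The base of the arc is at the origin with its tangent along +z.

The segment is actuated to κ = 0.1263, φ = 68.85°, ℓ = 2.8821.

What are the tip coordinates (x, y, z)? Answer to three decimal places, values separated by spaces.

θ = κ·ℓ = 0.1263 × 2.8821 = 0.36401 rad
ρ = (1 − cos θ)/κ = (1 − 0.93448)/0.1263 = 0.51879
z = sin θ / κ = 0.35602/0.1263 = 2.81887
x = ρ cos φ = 0.51879 × cos(68.85°) = 0.18718
y = ρ sin φ = 0.51879 × sin(68.85°) = 0.48384

0.187 0.484 2.819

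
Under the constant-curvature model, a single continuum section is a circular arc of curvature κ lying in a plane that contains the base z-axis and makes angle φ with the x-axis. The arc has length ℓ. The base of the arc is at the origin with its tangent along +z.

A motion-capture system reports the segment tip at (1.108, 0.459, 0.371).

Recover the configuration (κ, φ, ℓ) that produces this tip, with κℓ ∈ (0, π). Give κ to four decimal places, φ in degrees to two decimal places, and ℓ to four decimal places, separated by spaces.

1.5220 22.50 1.6699

ρ = √(x²+y²) = √(1.108² + 0.459²) = 1.19931
φ = atan2(y, x) mod 360° = atan2(0.459, 1.108) = 22.5023°
|p|² = ρ² + z² = 1.19931² + 0.371² = 1.57599
κ = 2ρ / |p|² = 2×1.19931 / 1.57599 = 1.52198
θ = 2·atan2(ρ, z) = 2·atan2(1.19931, 0.371) = 2.54158 rad
ℓ = θ/κ = 2.54158/1.52198 = 1.66991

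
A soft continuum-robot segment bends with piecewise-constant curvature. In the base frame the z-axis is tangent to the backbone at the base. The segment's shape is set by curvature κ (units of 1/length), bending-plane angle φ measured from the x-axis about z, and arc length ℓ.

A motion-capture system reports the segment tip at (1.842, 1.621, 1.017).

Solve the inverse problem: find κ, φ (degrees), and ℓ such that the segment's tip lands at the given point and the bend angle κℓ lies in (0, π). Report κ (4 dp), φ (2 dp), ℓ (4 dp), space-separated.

ρ = √(x²+y²) = √(1.842² + 1.621²) = 2.45369
φ = atan2(y, x) mod 360° = atan2(1.621, 1.842) = 41.3485°
|p|² = ρ² + z² = 2.45369² + 1.017² = 7.05489
κ = 2ρ / |p|² = 2×2.45369 / 7.05489 = 0.69560
θ = 2·atan2(ρ, z) = 2·atan2(2.45369, 1.017) = 2.35574 rad
ℓ = θ/κ = 2.35574/0.69560 = 3.38664

0.6956 41.35 3.3866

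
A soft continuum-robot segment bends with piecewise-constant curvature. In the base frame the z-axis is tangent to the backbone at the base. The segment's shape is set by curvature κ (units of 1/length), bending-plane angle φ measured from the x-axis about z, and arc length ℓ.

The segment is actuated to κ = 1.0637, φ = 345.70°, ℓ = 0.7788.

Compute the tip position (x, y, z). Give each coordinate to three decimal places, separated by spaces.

θ = κ·ℓ = 1.0637 × 0.7788 = 0.82841 rad
ρ = (1 − cos θ)/κ = (1 − 0.67605)/1.0637 = 0.30455
z = sin θ / κ = 0.73686/1.0637 = 0.69273
x = ρ cos φ = 0.30455 × cos(345.70°) = 0.29512
y = ρ sin φ = 0.30455 × sin(345.70°) = -0.07522

0.295 -0.075 0.693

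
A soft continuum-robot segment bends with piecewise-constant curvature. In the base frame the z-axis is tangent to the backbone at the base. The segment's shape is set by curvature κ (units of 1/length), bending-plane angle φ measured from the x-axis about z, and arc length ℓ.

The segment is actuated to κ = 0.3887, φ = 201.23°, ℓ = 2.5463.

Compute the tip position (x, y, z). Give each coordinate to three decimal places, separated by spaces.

θ = κ·ℓ = 0.3887 × 2.5463 = 0.98975 rad
ρ = (1 − cos θ)/κ = (1 − 0.54890)/0.3887 = 1.16053
z = sin θ / κ = 0.83589/0.3887 = 2.15047
x = ρ cos φ = 1.16053 × cos(201.23°) = -1.08177
y = ρ sin φ = 1.16053 × sin(201.23°) = -0.42024

-1.082 -0.420 2.150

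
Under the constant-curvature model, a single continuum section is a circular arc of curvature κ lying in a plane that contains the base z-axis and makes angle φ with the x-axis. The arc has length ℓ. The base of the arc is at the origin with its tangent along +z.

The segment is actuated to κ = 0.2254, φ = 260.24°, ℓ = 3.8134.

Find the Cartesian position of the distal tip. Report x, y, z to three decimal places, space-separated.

θ = κ·ℓ = 0.2254 × 3.8134 = 0.85954 rad
ρ = (1 − cos θ)/κ = (1 − 0.65279)/0.2254 = 1.54044
z = sin θ / κ = 0.75754/0.2254 = 3.36088
x = ρ cos φ = 1.54044 × cos(260.24°) = -0.26114
y = ρ sin φ = 1.54044 × sin(260.24°) = -1.51814

-0.261 -1.518 3.361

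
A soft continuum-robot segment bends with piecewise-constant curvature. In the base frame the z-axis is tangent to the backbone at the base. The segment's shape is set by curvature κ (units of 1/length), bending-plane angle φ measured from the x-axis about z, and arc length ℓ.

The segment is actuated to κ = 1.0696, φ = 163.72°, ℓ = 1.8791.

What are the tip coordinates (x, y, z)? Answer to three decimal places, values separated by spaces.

-1.279 0.374 0.846

θ = κ·ℓ = 1.0696 × 1.8791 = 2.00989 rad
ρ = (1 − cos θ)/κ = (1 − -0.42512)/1.0696 = 1.33238
z = sin θ / κ = 0.90514/1.0696 = 0.84624
x = ρ cos φ = 1.33238 × cos(163.72°) = -1.27896
y = ρ sin φ = 1.33238 × sin(163.72°) = 0.37351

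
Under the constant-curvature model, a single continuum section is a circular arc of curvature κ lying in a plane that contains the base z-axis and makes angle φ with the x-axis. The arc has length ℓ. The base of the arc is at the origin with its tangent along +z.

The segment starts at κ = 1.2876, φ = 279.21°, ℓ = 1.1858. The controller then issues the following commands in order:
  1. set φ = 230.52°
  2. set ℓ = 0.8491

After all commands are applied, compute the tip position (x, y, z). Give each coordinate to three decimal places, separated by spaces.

initial: κ=1.2876, φ=279.21°, ℓ=1.1858
cmd 1: set φ=230.52° → (κ,φ,ℓ)=(1.2876,230.52°,1.1858) → tip=(-0.4721,-0.5731,0.7759)
cmd 2: set ℓ=0.8491 → (κ,φ,ℓ)=(1.2876,230.52°,0.8491) → tip=(-0.2669,-0.3240,0.6898)

-0.267 -0.324 0.690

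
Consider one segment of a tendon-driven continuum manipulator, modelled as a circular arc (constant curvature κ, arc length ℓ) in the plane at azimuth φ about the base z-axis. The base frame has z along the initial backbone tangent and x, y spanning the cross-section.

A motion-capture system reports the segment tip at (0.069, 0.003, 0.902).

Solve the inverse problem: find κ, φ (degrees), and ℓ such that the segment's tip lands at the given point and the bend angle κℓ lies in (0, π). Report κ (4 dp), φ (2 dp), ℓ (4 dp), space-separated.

ρ = √(x²+y²) = √(0.069² + 0.003²) = 0.06907
φ = atan2(y, x) mod 360° = atan2(0.003, 0.069) = 2.4896°
|p|² = ρ² + z² = 0.06907² + 0.902² = 0.81837
κ = 2ρ / |p|² = 2×0.06907 / 0.81837 = 0.16879
θ = 2·atan2(ρ, z) = 2·atan2(0.06907, 0.902) = 0.15284 rad
ℓ = θ/κ = 0.15284/0.16879 = 0.90552

0.1688 2.49 0.9055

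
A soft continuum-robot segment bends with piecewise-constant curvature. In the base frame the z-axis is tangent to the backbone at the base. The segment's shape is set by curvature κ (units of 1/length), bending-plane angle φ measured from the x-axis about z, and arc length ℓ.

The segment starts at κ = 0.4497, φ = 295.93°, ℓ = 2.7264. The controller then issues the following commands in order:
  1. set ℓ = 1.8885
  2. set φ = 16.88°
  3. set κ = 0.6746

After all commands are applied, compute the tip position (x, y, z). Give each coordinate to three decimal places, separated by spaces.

1.004 0.305 1.418

initial: κ=0.4497, φ=295.93°, ℓ=2.7264
cmd 1: set ℓ=1.8885 → (κ,φ,ℓ)=(0.4497,295.93°,1.8885) → tip=(0.3301,-0.6789,1.6695)
cmd 2: set φ=16.88° → (κ,φ,ℓ)=(0.4497,16.88°,1.8885) → tip=(0.7223,0.2192,1.6695)
cmd 3: set κ=0.6746 → (κ,φ,ℓ)=(0.6746,16.88°,1.8885) → tip=(1.0036,0.3045,1.4175)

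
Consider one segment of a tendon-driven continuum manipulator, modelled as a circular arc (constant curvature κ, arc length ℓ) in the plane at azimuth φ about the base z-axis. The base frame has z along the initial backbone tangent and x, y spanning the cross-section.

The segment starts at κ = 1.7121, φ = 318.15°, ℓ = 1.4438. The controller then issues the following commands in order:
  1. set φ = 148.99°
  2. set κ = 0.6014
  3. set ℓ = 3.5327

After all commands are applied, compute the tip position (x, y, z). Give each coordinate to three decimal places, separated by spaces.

initial: κ=1.7121, φ=318.15°, ℓ=1.4438
cmd 1: set φ=148.99° → (κ,φ,ℓ)=(1.7121,148.99°,1.4438) → tip=(-0.8931,0.5368,0.3625)
cmd 2: set κ=0.6014 → (κ,φ,ℓ)=(0.6014,148.99°,1.4438) → tip=(-0.5043,0.3031,1.2691)
cmd 3: set ℓ=3.5327 → (κ,φ,ℓ)=(0.6014,148.99°,3.5327) → tip=(-2.1746,1.3072,1.4143)

-2.175 1.307 1.414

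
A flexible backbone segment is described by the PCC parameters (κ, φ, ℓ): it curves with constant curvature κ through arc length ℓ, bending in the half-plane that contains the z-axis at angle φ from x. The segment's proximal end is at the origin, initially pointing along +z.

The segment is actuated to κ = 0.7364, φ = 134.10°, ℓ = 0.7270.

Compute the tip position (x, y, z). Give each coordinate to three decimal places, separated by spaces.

-0.132 0.136 0.693

θ = κ·ℓ = 0.7364 × 0.7270 = 0.53536 rad
ρ = (1 − cos θ)/κ = (1 − 0.86008)/0.7364 = 0.19000
z = sin θ / κ = 0.51015/0.7364 = 0.69277
x = ρ cos φ = 0.19000 × cos(134.10°) = -0.13222
y = ρ sin φ = 0.19000 × sin(134.10°) = 0.13644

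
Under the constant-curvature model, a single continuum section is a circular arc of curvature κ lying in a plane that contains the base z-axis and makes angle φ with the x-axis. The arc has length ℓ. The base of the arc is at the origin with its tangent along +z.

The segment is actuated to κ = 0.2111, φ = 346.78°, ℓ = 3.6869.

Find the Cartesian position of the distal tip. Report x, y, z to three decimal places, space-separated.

θ = κ·ℓ = 0.2111 × 3.6869 = 0.77830 rad
ρ = (1 − cos θ)/κ = (1 − 0.71210)/0.2111 = 1.36379
z = sin θ / κ = 0.70207/0.2111 = 3.32578
x = ρ cos φ = 1.36379 × cos(346.78°) = 1.32764
y = ρ sin φ = 1.36379 × sin(346.78°) = -0.31189

1.328 -0.312 3.326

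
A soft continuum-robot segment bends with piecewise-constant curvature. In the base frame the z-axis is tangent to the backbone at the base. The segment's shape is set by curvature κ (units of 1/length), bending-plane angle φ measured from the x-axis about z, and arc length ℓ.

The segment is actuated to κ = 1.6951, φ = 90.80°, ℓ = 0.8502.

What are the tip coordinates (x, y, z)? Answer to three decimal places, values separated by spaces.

θ = κ·ℓ = 1.6951 × 0.8502 = 1.44117 rad
ρ = (1 − cos θ)/κ = (1 − 0.12926)/1.6951 = 0.51368
z = sin θ / κ = 0.99161/1.6951 = 0.58499
x = ρ cos φ = 0.51368 × cos(90.80°) = -0.00717
y = ρ sin φ = 0.51368 × sin(90.80°) = 0.51363

-0.007 0.514 0.585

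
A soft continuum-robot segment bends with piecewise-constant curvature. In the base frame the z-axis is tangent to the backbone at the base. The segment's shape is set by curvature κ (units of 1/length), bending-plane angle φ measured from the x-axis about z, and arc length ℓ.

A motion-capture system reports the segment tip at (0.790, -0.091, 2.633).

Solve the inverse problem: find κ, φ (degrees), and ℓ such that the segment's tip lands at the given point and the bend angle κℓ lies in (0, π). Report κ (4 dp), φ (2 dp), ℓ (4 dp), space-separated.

0.2102 353.43 2.7903

ρ = √(x²+y²) = √(0.790² + -0.091²) = 0.79522
φ = atan2(y, x) mod 360° = atan2(-0.091, 0.790) = 353.4291°
|p|² = ρ² + z² = 0.79522² + 2.633² = 7.56507
κ = 2ρ / |p|² = 2×0.79522 / 7.56507 = 0.21024
θ = 2·atan2(ρ, z) = 2·atan2(0.79522, 2.633) = 0.58662 rad
ℓ = θ/κ = 0.58662/0.21024 = 2.79030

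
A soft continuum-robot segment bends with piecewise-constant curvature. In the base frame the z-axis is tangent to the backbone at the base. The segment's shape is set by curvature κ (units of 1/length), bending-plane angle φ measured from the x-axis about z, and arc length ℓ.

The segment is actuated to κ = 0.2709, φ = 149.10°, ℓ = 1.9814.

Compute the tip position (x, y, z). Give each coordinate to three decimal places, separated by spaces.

-0.445 0.267 1.888

θ = κ·ℓ = 0.2709 × 1.9814 = 0.53676 rad
ρ = (1 − cos θ)/κ = (1 − 0.85937)/0.2709 = 0.51912
z = sin θ / κ = 0.51136/0.2709 = 1.88762
x = ρ cos φ = 0.51912 × cos(149.10°) = -0.44544
y = ρ sin φ = 0.51912 × sin(149.10°) = 0.26659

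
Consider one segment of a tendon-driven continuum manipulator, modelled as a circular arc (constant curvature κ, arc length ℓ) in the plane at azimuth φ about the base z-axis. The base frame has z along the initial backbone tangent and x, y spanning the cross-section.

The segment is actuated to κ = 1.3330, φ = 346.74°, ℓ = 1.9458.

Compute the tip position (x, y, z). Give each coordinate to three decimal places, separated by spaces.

θ = κ·ℓ = 1.3330 × 1.9458 = 2.59375 rad
ρ = (1 − cos θ)/κ = (1 − -0.85365)/1.3330 = 1.39059
z = sin θ / κ = 0.52085/1.3330 = 0.39073
x = ρ cos φ = 1.39059 × cos(346.74°) = 1.35351
y = ρ sin φ = 1.39059 × sin(346.74°) = -0.31896

1.354 -0.319 0.391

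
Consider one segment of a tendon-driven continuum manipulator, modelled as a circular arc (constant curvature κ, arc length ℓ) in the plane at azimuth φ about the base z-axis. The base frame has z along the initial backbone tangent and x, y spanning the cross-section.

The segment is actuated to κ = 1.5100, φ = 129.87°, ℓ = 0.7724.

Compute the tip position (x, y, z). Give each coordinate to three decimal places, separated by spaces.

θ = κ·ℓ = 1.5100 × 0.7724 = 1.16632 rad
ρ = (1 − cos θ)/κ = (1 − 0.39353)/1.5100 = 0.40163
z = sin θ / κ = 0.91931/1.5100 = 0.60881
x = ρ cos φ = 0.40163 × cos(129.87°) = -0.25747
y = ρ sin φ = 0.40163 × sin(129.87°) = 0.30825

-0.257 0.308 0.609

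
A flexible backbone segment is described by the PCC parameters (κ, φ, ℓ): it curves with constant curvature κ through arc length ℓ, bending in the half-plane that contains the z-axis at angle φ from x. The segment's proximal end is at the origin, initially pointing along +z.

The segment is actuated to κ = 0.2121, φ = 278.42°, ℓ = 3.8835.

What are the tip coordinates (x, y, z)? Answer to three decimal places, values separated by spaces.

θ = κ·ℓ = 0.2121 × 3.8835 = 0.82369 rad
ρ = (1 − cos θ)/κ = (1 − 0.67952)/0.2121 = 1.51099
z = sin θ / κ = 0.73366/0.2121 = 3.45902
x = ρ cos φ = 1.51099 × cos(278.42°) = 0.22125
y = ρ sin φ = 1.51099 × sin(278.42°) = -1.49471

0.221 -1.495 3.459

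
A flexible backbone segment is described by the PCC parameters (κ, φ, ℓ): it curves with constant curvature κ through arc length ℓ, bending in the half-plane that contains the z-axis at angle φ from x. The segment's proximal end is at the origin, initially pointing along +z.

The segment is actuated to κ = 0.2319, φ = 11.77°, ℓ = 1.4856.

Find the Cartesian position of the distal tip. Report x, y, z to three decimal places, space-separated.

θ = κ·ℓ = 0.2319 × 1.4856 = 0.34451 rad
ρ = (1 − cos θ)/κ = (1 − 0.94124)/0.2319 = 0.25338
z = sin θ / κ = 0.33774/0.2319 = 1.45639
x = ρ cos φ = 0.25338 × cos(11.77°) = 0.24805
y = ρ sin φ = 0.25338 × sin(11.77°) = 0.05169

0.248 0.052 1.456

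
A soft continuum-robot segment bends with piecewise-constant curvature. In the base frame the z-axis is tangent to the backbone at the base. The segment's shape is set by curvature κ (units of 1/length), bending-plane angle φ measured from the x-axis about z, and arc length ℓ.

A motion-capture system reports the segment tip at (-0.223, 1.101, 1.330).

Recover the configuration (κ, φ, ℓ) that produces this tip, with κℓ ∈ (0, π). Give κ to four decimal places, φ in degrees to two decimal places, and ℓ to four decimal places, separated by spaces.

ρ = √(x²+y²) = √(-0.223² + 1.101²) = 1.12336
φ = atan2(y, x) mod 360° = atan2(1.101, -0.223) = 101.4500°
|p|² = ρ² + z² = 1.12336² + 1.330² = 3.03083
κ = 2ρ / |p|² = 2×1.12336 / 3.03083 = 0.74129
θ = 2·atan2(ρ, z) = 2·atan2(1.12336, 1.330) = 1.40274 rad
ℓ = θ/κ = 1.40274/0.74129 = 1.89230

0.7413 101.45 1.8923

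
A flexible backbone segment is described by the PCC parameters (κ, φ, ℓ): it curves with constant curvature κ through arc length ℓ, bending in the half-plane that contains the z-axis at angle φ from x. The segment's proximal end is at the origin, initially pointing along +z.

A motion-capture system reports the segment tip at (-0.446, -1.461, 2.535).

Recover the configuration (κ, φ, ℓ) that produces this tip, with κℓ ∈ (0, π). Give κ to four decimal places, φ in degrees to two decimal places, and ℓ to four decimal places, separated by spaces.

0.3488 253.02 3.1099

ρ = √(x²+y²) = √(-0.446² + -1.461²) = 1.52756
φ = atan2(y, x) mod 360° = atan2(-1.461, -0.446) = 253.0241°
|p|² = ρ² + z² = 1.52756² + 2.535² = 8.75966
κ = 2ρ / |p|² = 2×1.52756 / 8.75966 = 0.34877
θ = 2·atan2(ρ, z) = 2·atan2(1.52756, 2.535) = 1.08464 rad
ℓ = θ/κ = 1.08464/0.34877 = 3.10989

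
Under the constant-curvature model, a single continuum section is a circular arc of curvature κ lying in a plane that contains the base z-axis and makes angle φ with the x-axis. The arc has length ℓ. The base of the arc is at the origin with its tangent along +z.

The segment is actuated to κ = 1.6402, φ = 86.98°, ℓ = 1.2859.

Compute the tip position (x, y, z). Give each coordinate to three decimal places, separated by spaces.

0.049 0.921 0.523

θ = κ·ℓ = 1.6402 × 1.2859 = 2.10913 rad
ρ = (1 − cos θ)/κ = (1 − -0.51271)/1.6402 = 0.92227
z = sin θ / κ = 0.85856/1.6402 = 0.52345
x = ρ cos φ = 0.92227 × cos(86.98°) = 0.04859
y = ρ sin φ = 0.92227 × sin(86.98°) = 0.92099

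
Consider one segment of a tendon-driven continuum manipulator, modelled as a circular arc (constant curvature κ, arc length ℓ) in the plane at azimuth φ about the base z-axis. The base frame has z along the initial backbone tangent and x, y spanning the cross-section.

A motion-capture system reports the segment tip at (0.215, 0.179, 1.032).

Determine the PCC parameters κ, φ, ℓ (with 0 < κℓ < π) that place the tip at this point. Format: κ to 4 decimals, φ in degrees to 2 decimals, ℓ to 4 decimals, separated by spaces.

ρ = √(x²+y²) = √(0.215² + 0.179²) = 0.27976
φ = atan2(y, x) mod 360° = atan2(0.179, 0.215) = 39.7793°
|p|² = ρ² + z² = 0.27976² + 1.032² = 1.14329
κ = 2ρ / |p|² = 2×0.27976 / 1.14329 = 0.48940
θ = 2·atan2(ρ, z) = 2·atan2(0.27976, 1.032) = 0.52945 rad
ℓ = θ/κ = 0.52945/0.48940 = 1.08184

0.4894 39.78 1.0818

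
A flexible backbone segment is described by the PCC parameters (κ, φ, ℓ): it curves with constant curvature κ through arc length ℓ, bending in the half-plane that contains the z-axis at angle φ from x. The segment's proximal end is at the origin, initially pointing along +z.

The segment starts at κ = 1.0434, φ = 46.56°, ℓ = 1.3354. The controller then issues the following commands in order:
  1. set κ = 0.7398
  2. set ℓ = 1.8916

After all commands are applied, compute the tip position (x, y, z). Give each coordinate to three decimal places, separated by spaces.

0.771 0.814 1.332

initial: κ=1.0434, φ=46.56°, ℓ=1.3354
cmd 1: set κ=0.7398 → (κ,φ,ℓ)=(0.7398,46.56°,1.3354) → tip=(0.4179,0.4413,1.1285)
cmd 2: set ℓ=1.8916 → (κ,φ,ℓ)=(0.7398,46.56°,1.8916) → tip=(0.7709,0.8141,1.3319)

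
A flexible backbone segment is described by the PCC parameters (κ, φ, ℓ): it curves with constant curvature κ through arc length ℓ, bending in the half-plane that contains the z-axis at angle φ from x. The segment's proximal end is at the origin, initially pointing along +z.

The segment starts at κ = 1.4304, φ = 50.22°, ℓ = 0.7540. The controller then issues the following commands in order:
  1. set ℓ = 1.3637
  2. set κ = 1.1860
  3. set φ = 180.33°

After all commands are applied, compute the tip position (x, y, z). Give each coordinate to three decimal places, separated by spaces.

initial: κ=1.4304, φ=50.22°, ℓ=0.7540
cmd 1: set ℓ=1.3637 → (κ,φ,ℓ)=(1.4304,50.22°,1.3637) → tip=(0.6132,0.7365,0.6493)
cmd 2: set κ=1.1860 → (κ,φ,ℓ)=(1.1860,50.22°,1.3637) → tip=(0.5646,0.6781,0.8423)
cmd 3: set φ=180.33° → (κ,φ,ℓ)=(1.1860,180.33°,1.3637) → tip=(-0.8824,-0.0051,0.8423)

-0.882 -0.005 0.842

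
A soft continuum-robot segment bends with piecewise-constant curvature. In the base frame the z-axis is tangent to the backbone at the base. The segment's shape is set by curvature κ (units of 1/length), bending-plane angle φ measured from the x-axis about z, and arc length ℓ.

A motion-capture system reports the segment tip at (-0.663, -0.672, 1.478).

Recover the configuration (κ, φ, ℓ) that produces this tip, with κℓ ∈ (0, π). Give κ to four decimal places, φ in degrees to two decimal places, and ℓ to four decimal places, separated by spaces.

0.6139 225.39 1.8519

ρ = √(x²+y²) = √(-0.663² + -0.672²) = 0.94401
φ = atan2(y, x) mod 360° = atan2(-0.672, -0.663) = 225.3863°
|p|² = ρ² + z² = 0.94401² + 1.478² = 3.07564
κ = 2ρ / |p|² = 2×0.94401 / 3.07564 = 0.61386
θ = 2·atan2(ρ, z) = 2·atan2(0.94401, 1.478) = 1.13679 rad
ℓ = θ/κ = 1.13679/0.61386 = 1.85187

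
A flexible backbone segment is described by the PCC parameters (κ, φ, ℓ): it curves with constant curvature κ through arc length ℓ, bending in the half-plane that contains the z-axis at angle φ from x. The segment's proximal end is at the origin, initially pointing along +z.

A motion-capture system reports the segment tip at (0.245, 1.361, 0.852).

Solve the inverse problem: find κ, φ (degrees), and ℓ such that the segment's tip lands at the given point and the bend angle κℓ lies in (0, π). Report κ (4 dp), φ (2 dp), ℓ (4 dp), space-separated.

ρ = √(x²+y²) = √(0.245² + 1.361²) = 1.38288
φ = atan2(y, x) mod 360° = atan2(1.361, 0.245) = 79.7952°
|p|² = ρ² + z² = 1.38288² + 0.852² = 2.63825
κ = 2ρ / |p|² = 2×1.38288 / 2.63825 = 1.04833
θ = 2·atan2(ρ, z) = 2·atan2(1.38288, 0.852) = 2.03723 rad
ℓ = θ/κ = 2.03723/1.04833 = 1.94332

1.0483 79.80 1.9433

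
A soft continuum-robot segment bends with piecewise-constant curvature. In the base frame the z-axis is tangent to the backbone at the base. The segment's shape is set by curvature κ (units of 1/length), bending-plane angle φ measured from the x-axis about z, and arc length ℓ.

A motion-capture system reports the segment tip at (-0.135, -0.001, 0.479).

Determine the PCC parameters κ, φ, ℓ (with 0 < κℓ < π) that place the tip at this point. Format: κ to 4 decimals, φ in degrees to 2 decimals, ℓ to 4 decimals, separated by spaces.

ρ = √(x²+y²) = √(-0.135² + -0.001²) = 0.13500
φ = atan2(y, x) mod 360° = atan2(-0.001, -0.135) = 180.4244°
|p|² = ρ² + z² = 0.13500² + 0.479² = 0.24767
κ = 2ρ / |p|² = 2×0.13500 / 0.24767 = 1.09020
θ = 2·atan2(ρ, z) = 2·atan2(0.13500, 0.479) = 0.54944 rad
ℓ = θ/κ = 0.54944/1.09020 = 0.50398

1.0902 180.42 0.5040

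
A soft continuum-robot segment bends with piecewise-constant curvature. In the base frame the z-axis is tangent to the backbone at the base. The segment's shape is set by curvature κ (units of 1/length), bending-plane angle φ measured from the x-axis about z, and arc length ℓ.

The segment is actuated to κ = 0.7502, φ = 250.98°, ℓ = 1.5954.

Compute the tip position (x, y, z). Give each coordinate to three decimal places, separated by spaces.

θ = κ·ℓ = 0.7502 × 1.5954 = 1.19687 rad
ρ = (1 − cos θ)/κ = (1 − 0.36527)/0.7502 = 0.84608
z = sin θ / κ = 0.93090/0.7502 = 1.24087
x = ρ cos φ = 0.84608 × cos(250.98°) = -0.27573
y = ρ sin φ = 0.84608 × sin(250.98°) = -0.79988

-0.276 -0.800 1.241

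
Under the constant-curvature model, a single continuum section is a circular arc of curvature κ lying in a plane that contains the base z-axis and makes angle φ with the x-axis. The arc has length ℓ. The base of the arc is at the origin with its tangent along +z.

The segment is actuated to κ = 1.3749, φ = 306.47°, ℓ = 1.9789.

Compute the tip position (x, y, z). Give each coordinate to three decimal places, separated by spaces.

0.827 -1.119 0.297

θ = κ·ℓ = 1.3749 × 1.9789 = 2.72079 rad
ρ = (1 − cos θ)/κ = (1 − -0.91276)/1.3749 = 1.39120
z = sin θ / κ = 0.40849/1.3749 = 0.29711
x = ρ cos φ = 1.39120 × cos(306.47°) = 0.82693
y = ρ sin φ = 1.39120 × sin(306.47°) = -1.11876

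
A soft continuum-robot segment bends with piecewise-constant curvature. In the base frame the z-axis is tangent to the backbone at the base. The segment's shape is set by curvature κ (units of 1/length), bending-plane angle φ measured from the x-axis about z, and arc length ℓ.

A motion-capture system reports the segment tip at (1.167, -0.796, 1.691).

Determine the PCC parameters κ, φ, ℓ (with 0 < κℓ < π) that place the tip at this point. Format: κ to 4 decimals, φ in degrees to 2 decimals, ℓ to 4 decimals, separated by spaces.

ρ = √(x²+y²) = √(1.167² + -0.796²) = 1.41262
φ = atan2(y, x) mod 360° = atan2(-0.796, 1.167) = 325.7025°
|p|² = ρ² + z² = 1.41262² + 1.691² = 4.85499
κ = 2ρ / |p|² = 2×1.41262 / 4.85499 = 0.58193
θ = 2·atan2(ρ, z) = 2·atan2(1.41262, 1.691) = 1.39189 rad
ℓ = θ/κ = 1.39189/0.58193 = 2.39186

0.5819 325.70 2.3919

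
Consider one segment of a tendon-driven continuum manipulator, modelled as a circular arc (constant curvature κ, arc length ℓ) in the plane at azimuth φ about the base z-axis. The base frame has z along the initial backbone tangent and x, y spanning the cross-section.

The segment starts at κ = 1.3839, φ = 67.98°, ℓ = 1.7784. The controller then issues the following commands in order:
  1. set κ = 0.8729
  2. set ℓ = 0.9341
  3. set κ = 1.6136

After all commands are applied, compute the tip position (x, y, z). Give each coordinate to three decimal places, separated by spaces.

initial: κ=1.3839, φ=67.98°, ℓ=1.7784
cmd 1: set κ=0.8729 → (κ,φ,ℓ)=(0.8729,67.98°,1.7784) → tip=(0.4216,1.0425,1.1454)
cmd 2: set ℓ=0.9341 → (κ,φ,ℓ)=(0.8729,67.98°,0.9341) → tip=(0.1350,0.3339,0.8340)
cmd 3: set κ=1.6136 → (κ,φ,ℓ)=(1.6136,67.98°,0.9341) → tip=(0.2176,0.5380,0.6185)

0.218 0.538 0.618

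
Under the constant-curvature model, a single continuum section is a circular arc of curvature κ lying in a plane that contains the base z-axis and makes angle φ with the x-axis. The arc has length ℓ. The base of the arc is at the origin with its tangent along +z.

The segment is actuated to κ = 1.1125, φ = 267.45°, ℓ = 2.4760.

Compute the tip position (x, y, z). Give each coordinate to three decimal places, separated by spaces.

θ = κ·ℓ = 1.1125 × 2.4760 = 2.75455 rad
ρ = (1 − cos θ)/κ = (1 − -0.92603)/1.1125 = 1.73126
z = sin θ / κ = 0.37745/1.1125 = 0.33928
x = ρ cos φ = 1.73126 × cos(267.45°) = -0.07703
y = ρ sin φ = 1.73126 × sin(267.45°) = -1.72955

-0.077 -1.730 0.339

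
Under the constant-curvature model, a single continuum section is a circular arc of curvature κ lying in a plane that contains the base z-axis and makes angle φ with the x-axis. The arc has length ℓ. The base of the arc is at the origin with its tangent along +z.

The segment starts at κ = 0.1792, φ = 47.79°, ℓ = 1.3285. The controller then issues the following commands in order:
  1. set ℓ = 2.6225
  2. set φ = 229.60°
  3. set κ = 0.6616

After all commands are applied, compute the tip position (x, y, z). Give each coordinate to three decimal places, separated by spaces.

initial: κ=0.1792, φ=47.79°, ℓ=1.3285
cmd 1: set ℓ=2.6225 → (κ,φ,ℓ)=(0.1792,47.79°,2.6225) → tip=(0.4064,0.4481,2.5270)
cmd 2: set φ=229.60° → (κ,φ,ℓ)=(0.1792,229.60°,2.6225) → tip=(-0.3921,-0.4607,2.5270)
cmd 3: set κ=0.6616 → (κ,φ,ℓ)=(0.6616,229.60°,2.6225) → tip=(-1.1398,-1.3393,1.4911)

-1.140 -1.339 1.491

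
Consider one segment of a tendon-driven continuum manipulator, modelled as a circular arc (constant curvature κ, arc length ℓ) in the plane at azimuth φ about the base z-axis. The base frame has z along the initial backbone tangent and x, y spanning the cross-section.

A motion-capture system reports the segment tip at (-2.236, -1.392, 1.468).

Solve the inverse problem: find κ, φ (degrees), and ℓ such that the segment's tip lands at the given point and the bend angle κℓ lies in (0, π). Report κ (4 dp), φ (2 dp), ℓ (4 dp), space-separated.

0.5794 211.90 3.6672

ρ = √(x²+y²) = √(-2.236² + -1.392²) = 2.63389
φ = atan2(y, x) mod 360° = atan2(-1.392, -2.236) = 211.9039°
|p|² = ρ² + z² = 2.63389² + 1.468² = 9.09238
κ = 2ρ / |p|² = 2×2.63389 / 9.09238 = 0.57936
θ = 2·atan2(ρ, z) = 2·atan2(2.63389, 1.468) = 2.12465 rad
ℓ = θ/κ = 2.12465/0.57936 = 3.66724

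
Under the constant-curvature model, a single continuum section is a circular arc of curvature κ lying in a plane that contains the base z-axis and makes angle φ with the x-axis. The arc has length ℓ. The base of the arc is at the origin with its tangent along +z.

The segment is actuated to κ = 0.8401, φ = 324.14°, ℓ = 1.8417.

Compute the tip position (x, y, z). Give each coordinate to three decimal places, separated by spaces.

θ = κ·ℓ = 0.8401 × 1.8417 = 1.54721 rad
ρ = (1 − cos θ)/κ = (1 − 0.02358)/0.8401 = 1.16226
z = sin θ / κ = 0.99972/0.8401 = 1.19000
x = ρ cos φ = 1.16226 × cos(324.14°) = 0.94196
y = ρ sin φ = 1.16226 × sin(324.14°) = -0.68086

0.942 -0.681 1.190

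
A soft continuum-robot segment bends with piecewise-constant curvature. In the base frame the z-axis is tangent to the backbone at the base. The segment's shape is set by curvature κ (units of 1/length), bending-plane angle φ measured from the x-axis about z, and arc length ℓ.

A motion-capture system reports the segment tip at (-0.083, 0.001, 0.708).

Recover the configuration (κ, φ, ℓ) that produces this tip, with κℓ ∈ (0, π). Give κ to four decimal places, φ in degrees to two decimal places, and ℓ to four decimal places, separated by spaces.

0.3267 179.31 0.7145

ρ = √(x²+y²) = √(-0.083² + 0.001²) = 0.08301
φ = atan2(y, x) mod 360° = atan2(0.001, -0.083) = 179.3097°
|p|² = ρ² + z² = 0.08301² + 0.708² = 0.50815
κ = 2ρ / |p|² = 2×0.08301 / 0.50815 = 0.32670
θ = 2·atan2(ρ, z) = 2·atan2(0.08301, 0.708) = 0.23341 rad
ℓ = θ/κ = 0.23341/0.32670 = 0.71447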